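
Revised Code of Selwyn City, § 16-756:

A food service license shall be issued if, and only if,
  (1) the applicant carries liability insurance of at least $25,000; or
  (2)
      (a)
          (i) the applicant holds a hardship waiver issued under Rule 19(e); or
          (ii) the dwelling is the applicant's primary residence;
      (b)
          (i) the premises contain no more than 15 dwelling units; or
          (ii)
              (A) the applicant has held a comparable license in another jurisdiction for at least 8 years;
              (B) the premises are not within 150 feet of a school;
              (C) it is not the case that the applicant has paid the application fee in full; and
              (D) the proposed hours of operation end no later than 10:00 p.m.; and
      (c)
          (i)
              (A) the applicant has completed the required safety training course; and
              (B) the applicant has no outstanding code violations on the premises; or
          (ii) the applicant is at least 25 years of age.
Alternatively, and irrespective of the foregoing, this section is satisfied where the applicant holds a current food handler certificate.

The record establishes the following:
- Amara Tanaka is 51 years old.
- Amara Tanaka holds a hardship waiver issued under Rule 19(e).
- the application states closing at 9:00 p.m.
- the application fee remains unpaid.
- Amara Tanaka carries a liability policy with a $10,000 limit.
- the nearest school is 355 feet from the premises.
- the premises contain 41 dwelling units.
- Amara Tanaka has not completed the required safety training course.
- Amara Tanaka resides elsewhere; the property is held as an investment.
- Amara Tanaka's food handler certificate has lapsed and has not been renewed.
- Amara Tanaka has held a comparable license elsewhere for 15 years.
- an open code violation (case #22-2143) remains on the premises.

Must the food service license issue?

(1) insurance ≥ $25,000 — fails.
(i) hardship waiver — met.
(ii) primary residence — not satisfied.
So (a) is satisfied (T OR F).
(i) ≤ 15 units — not satisfied.
(A) prior license ≥ 8 yr — holds.
(B) ≥150 ft from school — holds.
(C) not (fee paid) — holds.
(D) closes by 10 p.m. — satisfied.
(ii): T AND T AND T AND T → true.
So (b) is satisfied (F OR T).
(A) safety training — fails.
(B) no code violations — not satisfied.
So (i) is not satisfied (F AND F).
(ii) age ≥ 25 — met.
(c): F OR T → true.
(2): T AND T AND T → true.
Overall: F OR T → true.
Exception (food handler cert.) — not satisfied.
Result: main true OR exception false → true.

Yes — granted.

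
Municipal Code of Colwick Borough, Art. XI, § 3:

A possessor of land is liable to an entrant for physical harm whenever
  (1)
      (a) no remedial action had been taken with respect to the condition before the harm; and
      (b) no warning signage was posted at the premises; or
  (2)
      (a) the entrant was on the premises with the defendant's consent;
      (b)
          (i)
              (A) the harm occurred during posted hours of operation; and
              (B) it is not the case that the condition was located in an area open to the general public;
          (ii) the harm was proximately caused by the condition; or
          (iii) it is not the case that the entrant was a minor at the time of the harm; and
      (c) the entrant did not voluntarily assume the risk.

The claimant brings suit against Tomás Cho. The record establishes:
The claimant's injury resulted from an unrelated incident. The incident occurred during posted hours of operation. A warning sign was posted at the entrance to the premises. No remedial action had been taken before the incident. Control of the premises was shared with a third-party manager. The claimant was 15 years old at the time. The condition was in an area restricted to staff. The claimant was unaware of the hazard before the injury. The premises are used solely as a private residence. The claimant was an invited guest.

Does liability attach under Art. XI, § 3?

(a) no remedial action — met.
(b) no signage posted — not satisfied.
(1) = T AND F = false.
(a) consent to enter — holds.
(A) during posted hours — met.
(B) not (public area) — met.
So (i) is satisfied (T AND T).
(ii) proximate cause — not met.
(iii) not (entrant a minor) — fails.
(b): T OR F OR F → true.
(c) no assumed risk — satisfied.
(2) = T AND T AND T = true.
Overall = F OR T = true.

Yes — liable.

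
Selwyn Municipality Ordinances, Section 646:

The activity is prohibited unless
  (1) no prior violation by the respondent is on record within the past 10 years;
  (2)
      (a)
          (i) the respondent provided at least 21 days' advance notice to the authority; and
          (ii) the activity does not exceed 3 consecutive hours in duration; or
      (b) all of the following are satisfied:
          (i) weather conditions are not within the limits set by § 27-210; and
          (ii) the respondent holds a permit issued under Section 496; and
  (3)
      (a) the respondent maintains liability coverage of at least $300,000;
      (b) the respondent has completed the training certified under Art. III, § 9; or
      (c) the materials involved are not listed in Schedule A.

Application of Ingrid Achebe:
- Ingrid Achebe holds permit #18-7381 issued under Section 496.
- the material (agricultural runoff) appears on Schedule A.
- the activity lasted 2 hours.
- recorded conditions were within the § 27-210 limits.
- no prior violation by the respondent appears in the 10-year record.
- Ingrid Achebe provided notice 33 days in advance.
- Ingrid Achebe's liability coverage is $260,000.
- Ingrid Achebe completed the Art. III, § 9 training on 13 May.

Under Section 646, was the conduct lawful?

(1) no prior violation — met.
(i) ≥21 days' notice — satisfied.
(ii) ≤ 3 hrs duration — met.
So (a) is satisfied (T AND T).
(i) not (weather ok) — not met.
(ii) holds permit — satisfied.
(b) = F AND T = false.
(2): T OR F → true.
(a) coverage ≥ $300,000 — fails.
(b) training certified — satisfied.
(c) not (Schedule A material) — not met.
(3) = F OR T OR F = true.
Overall = T AND T AND T = true.

Yes — lawful.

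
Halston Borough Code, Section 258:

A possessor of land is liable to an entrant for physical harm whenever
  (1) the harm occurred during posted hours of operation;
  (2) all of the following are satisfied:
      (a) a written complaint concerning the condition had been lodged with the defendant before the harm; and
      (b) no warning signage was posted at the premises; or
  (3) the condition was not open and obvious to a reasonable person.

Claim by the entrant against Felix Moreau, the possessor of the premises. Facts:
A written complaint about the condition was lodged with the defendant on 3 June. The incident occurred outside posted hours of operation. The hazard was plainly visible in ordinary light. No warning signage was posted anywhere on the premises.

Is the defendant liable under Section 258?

Yes — liable.

(1) during posted hours — not satisfied.
(a) complaint lodged — satisfied.
(b) no signage posted — met.
(2): T AND T → true.
(3) not open/obvious — not satisfied.
So Overall is satisfied (F OR T OR F).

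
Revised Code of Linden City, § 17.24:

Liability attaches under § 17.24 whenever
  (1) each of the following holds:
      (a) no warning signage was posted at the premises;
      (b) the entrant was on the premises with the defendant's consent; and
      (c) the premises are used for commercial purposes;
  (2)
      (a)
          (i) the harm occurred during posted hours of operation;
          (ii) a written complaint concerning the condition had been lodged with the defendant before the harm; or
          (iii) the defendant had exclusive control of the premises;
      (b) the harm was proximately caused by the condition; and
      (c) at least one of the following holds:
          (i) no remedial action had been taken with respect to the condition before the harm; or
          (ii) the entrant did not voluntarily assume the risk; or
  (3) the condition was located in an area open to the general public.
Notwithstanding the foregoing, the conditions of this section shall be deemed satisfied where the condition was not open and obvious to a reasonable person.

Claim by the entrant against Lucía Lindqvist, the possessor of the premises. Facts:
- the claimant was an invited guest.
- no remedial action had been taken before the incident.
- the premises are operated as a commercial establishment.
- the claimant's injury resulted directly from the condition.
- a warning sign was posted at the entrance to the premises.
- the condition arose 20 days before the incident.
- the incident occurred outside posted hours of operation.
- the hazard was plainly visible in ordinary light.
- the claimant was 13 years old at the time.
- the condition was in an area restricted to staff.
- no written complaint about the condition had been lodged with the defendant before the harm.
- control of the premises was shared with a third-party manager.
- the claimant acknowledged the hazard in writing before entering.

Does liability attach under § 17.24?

(a) no signage posted — not met.
(b) consent to enter — met.
(c) commercial use — met.
(1) = F AND T AND T = false.
(i) during posted hours — not satisfied.
(ii) complaint lodged — not met.
(iii) exclusive control — fails.
(a) = F OR F OR F = false.
(b) proximate cause — holds.
(i) no remedial action — met.
(ii) no assumed risk — fails.
(c) = T OR F = true.
(2) = F AND T AND T = false.
(3) public area — not met.
So Overall is not satisfied (F OR F OR F).
Exception (not open/obvious) — not satisfied.
Result: main false OR exception false → false.

No — not liable.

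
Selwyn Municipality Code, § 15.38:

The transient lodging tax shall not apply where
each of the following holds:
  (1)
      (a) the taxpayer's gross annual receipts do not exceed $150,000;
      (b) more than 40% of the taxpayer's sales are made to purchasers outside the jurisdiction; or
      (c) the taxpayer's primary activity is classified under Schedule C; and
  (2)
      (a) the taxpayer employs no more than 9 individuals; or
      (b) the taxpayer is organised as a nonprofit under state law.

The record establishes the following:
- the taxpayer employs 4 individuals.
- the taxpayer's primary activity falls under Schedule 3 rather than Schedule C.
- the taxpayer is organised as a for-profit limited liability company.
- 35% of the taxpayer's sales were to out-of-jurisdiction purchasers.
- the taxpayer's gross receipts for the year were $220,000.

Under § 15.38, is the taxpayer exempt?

(a) receipts ≤ $150,000 — not satisfied.
(b) >40% out-of-jur. sales — fails.
(c) Schedule C activity — not satisfied.
(1): F OR F OR F → false.
(a) ≤ 9 employees — holds.
(b) nonprofit — fails.
So (2) is satisfied (T OR F).
Overall: F AND T → false.

No — not exempt.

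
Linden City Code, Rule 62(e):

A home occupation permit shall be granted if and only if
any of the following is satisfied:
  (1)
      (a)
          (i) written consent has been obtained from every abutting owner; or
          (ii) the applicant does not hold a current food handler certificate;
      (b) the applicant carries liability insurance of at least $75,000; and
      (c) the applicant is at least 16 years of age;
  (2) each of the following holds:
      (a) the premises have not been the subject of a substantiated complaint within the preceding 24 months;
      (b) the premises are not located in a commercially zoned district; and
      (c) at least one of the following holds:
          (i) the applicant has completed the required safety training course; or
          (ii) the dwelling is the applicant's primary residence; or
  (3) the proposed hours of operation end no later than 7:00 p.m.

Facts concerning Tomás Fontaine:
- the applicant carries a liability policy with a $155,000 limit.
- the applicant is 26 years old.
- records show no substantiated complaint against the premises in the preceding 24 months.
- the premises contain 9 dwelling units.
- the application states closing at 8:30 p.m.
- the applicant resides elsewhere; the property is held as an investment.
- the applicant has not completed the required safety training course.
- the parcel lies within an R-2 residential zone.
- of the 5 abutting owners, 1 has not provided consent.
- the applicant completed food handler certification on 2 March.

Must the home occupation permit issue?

(i) all abutters consent — fails.
(ii) not (food handler cert.) — not satisfied.
So (a) is not satisfied (F OR F).
(b) insurance ≥ $75,000 — met.
(c) age ≥ 16 — met.
(1): F AND T AND T → false.
(a) no complaint in 24 mo. — holds.
(b) not (commercially zoned) — satisfied.
(i) safety training — not satisfied.
(ii) primary residence — fails.
(c): F OR F → false.
(2): T AND T AND F → false.
(3) closes by 7 p.m. — not satisfied.
Overall = F OR F OR F = false.

No — denied.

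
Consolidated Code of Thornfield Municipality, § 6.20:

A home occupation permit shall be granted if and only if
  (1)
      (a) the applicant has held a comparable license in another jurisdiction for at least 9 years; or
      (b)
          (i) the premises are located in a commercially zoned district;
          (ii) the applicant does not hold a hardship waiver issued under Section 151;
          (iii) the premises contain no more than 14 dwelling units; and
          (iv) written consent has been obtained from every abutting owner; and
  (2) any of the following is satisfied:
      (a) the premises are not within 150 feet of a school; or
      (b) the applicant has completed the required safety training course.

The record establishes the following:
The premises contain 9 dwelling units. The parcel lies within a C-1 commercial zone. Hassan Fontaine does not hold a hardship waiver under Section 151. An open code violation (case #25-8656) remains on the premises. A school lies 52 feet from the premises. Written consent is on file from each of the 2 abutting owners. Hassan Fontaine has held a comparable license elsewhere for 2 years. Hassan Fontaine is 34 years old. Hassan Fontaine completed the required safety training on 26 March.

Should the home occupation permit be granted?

Yes — granted.

(a) prior license ≥ 9 yr — not satisfied.
(i) commercially zoned — holds.
(ii) not (hardship waiver) — holds.
(iii) ≤ 14 units — holds.
(iv) all abutters consent — met.
(b) = T AND T AND T AND T = true.
(1): F OR T → true.
(a) ≥150 ft from school — not met.
(b) safety training — met.
So (2) is satisfied (F OR T).
Overall: T AND T → true.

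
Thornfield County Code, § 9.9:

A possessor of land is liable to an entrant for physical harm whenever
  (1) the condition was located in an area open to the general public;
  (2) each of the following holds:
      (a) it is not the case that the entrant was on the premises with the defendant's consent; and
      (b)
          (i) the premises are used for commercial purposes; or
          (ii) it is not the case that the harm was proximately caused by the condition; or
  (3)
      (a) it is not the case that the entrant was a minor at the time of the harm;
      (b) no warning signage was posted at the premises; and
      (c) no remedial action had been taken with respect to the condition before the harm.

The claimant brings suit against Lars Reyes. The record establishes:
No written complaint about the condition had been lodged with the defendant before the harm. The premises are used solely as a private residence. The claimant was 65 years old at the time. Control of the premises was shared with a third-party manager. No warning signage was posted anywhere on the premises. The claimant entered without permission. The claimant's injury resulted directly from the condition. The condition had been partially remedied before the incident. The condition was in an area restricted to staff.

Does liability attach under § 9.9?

(1) public area — not met.
(a) not (consent to enter) — satisfied.
(i) commercial use — fails.
(ii) not (proximate cause) — not satisfied.
(b): F OR F → false.
(2): T AND F → false.
(a) not (entrant a minor) — satisfied.
(b) no signage posted — met.
(c) no remedial action — not satisfied.
(3) = T AND T AND F = false.
Overall: F OR F OR F → false.

No — not liable.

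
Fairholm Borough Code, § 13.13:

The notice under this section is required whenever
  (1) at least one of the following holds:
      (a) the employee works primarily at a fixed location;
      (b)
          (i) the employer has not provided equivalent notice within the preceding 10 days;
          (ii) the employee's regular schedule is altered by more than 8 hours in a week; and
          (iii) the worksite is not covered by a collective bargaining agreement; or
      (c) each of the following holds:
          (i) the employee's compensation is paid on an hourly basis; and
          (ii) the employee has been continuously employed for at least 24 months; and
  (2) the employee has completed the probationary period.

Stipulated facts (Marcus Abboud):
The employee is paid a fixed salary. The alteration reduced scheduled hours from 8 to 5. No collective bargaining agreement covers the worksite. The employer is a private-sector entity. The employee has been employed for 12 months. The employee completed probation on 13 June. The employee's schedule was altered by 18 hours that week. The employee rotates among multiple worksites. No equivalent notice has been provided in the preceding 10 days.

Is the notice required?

(a) fixed location — not satisfied.
(i) no recent notice — holds.
(ii) schedule shift > 8h — met.
(iii) no CBA — satisfied.
(b) = T AND T AND T = true.
(i) hourly-paid — not met.
(ii) tenure ≥ 24 mo. — not satisfied.
(c) = F AND F = false.
(1): F OR T OR F → true.
(2) past probation — satisfied.
Overall: T AND T → true.

Yes — required.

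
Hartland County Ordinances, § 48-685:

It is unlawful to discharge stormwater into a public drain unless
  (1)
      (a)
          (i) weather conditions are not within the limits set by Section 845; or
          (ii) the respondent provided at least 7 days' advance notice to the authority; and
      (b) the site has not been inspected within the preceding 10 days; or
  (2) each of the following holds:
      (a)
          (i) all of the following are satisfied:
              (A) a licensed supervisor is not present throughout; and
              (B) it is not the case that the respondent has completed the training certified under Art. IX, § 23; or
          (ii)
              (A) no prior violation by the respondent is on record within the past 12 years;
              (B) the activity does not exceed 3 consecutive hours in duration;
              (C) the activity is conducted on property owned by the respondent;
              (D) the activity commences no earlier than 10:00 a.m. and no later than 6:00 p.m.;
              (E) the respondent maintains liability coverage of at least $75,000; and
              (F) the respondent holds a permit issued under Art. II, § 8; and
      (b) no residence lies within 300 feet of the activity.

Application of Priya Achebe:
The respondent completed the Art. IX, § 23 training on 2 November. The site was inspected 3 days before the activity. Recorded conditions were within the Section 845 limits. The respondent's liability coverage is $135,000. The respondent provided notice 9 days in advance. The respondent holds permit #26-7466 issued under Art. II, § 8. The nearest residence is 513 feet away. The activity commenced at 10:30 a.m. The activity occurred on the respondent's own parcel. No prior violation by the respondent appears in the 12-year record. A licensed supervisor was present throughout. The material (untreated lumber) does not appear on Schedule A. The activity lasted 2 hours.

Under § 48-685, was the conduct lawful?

(i) not (weather ok) — not met.
(ii) ≥7 days' notice — holds.
(a): F OR T → true.
(b) not (site inspected) — fails.
So (1) is not satisfied (T AND F).
(A) not (supervisor present) — not satisfied.
(B) not (training certified) — not met.
(i) = F AND F = false.
(A) no prior violation — holds.
(B) ≤ 3 hrs duration — holds.
(C) own property — holds.
(D) start within hours — holds.
(E) coverage ≥ $75,000 — holds.
(F) holds permit — satisfied.
(ii) = T AND T AND T AND T AND T AND T = true.
(a) = F OR T = true.
(b) no residence in 300 ft — met.
So (2) is satisfied (T AND T).
Overall = F OR T = true.

Yes — lawful.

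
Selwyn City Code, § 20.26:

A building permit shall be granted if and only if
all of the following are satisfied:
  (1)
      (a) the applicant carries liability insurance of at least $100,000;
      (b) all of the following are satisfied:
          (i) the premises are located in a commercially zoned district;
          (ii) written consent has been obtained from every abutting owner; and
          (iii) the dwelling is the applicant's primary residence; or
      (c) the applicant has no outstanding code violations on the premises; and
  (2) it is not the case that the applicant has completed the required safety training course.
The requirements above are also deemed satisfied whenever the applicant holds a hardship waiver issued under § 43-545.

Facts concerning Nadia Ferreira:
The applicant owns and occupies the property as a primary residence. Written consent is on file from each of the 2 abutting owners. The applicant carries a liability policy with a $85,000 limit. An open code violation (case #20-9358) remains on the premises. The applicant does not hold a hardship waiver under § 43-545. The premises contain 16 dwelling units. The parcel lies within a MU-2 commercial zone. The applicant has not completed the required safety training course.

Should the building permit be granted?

(a) insurance ≥ $100,000 — not met.
(i) commercially zoned — met.
(ii) all abutters consent — satisfied.
(iii) primary residence — satisfied.
(b): T AND T AND T → true.
(c) no code violations — not met.
(1) = F OR T OR F = true.
(2) not (safety training) — satisfied.
Overall: T AND T → true.
Exception (hardship waiver) — not satisfied.
Result: main true OR exception false → true.

Yes — granted.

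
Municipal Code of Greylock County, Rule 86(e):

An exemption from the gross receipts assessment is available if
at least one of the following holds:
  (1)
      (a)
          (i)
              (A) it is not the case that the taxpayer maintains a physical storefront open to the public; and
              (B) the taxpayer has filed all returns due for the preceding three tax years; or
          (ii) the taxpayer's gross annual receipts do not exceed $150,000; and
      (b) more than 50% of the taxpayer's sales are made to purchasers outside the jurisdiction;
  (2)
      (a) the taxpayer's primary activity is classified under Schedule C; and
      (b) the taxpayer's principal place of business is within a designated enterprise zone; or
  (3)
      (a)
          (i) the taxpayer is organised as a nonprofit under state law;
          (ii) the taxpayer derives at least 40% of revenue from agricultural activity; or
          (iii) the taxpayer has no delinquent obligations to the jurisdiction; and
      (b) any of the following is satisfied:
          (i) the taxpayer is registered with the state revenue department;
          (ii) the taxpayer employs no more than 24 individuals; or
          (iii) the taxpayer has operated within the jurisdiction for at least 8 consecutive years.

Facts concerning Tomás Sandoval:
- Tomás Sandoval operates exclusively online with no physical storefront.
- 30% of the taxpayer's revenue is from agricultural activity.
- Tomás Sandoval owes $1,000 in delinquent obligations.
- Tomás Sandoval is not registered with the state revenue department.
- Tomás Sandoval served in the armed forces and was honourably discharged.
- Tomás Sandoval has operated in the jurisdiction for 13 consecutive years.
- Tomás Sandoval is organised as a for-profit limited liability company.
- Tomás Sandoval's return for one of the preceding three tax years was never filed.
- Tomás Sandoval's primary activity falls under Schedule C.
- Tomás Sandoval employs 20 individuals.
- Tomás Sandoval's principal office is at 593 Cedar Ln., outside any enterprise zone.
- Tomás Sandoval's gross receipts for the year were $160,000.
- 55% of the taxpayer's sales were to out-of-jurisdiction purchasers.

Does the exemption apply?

No — not exempt.

(A) not (has storefront) — satisfied.
(B) returns current — fails.
So (i) is not satisfied (T AND F).
(ii) receipts ≤ $150,000 — not met.
So (a) is not satisfied (F OR F).
(b) >50% out-of-jur. sales — met.
(1): F AND T → false.
(a) Schedule C activity — met.
(b) in enterprise zone — not satisfied.
So (2) is not satisfied (T AND F).
(i) nonprofit — not met.
(ii) ≥40% agricultural — fails.
(iii) no delinquency — not satisfied.
(a): F OR F OR F → false.
(i) state-registered — not satisfied.
(ii) ≤ 24 employees — met.
(iii) ≥ 8 yrs in jurisdiction — met.
(b): F OR T OR T → true.
(3): F AND T → false.
Overall: F OR F OR F → false.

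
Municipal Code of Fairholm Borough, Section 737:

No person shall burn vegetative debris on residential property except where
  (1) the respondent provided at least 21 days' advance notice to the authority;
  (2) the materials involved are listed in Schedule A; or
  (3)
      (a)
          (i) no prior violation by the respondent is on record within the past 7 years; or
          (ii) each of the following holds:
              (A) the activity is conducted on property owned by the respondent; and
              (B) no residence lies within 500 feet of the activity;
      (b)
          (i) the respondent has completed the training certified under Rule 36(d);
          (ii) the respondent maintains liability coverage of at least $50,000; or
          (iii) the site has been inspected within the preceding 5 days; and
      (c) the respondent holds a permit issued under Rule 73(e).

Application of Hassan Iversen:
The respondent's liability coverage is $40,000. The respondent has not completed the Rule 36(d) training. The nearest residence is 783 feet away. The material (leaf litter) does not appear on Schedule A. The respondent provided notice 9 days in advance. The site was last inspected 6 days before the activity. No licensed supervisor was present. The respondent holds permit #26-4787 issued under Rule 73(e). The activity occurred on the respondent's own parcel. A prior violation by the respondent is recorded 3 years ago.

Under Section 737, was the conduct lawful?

No — unlawful.

(1) ≥21 days' notice — fails.
(2) Schedule A material — not met.
(i) no prior violation — fails.
(A) own property — met.
(B) no residence in 500 ft — satisfied.
(ii): T AND T → true.
(a) = F OR T = true.
(i) training certified — not satisfied.
(ii) coverage ≥ $50,000 — not satisfied.
(iii) site inspected — not met.
So (b) is not satisfied (F OR F OR F).
(c) holds permit — satisfied.
(3): T AND F AND T → false.
Overall = F OR F OR F = false.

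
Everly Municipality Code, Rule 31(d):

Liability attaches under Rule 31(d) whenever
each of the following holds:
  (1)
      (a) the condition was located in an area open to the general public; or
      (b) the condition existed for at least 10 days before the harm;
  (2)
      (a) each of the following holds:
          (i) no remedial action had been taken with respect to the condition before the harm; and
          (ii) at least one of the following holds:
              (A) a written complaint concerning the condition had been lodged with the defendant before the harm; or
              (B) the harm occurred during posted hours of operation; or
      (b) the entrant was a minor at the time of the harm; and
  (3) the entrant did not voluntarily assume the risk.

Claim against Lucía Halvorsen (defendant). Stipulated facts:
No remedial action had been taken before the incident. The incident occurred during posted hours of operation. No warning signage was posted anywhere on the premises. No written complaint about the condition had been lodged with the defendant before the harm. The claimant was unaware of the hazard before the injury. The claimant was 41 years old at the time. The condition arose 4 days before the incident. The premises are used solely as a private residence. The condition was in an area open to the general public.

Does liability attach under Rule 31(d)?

(a) public area — satisfied.
(b) condition ≥10 days old — not met.
(1): T OR F → true.
(i) no remedial action — met.
(A) complaint lodged — not met.
(B) during posted hours — satisfied.
(ii): F OR T → true.
(a) = T AND T = true.
(b) entrant a minor — not satisfied.
(2) = T OR F = true.
(3) no assumed risk — met.
Overall: T AND T AND T → true.

Yes — liable.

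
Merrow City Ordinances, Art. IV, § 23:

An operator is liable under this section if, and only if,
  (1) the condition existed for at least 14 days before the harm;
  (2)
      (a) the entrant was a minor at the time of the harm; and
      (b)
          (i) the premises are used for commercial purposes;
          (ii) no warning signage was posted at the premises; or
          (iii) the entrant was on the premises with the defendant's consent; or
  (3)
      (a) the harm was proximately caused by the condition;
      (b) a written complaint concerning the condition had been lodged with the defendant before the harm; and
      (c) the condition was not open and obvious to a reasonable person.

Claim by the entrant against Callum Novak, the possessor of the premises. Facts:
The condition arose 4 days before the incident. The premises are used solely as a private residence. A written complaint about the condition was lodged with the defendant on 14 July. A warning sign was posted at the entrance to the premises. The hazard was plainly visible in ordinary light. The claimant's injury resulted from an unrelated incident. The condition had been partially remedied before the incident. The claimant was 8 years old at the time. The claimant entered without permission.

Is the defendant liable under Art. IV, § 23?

(1) condition ≥14 days old — not met.
(a) entrant a minor — satisfied.
(i) commercial use — fails.
(ii) no signage posted — not satisfied.
(iii) consent to enter — not met.
(b) = F OR F OR F = false.
(2): T AND F → false.
(a) proximate cause — not met.
(b) complaint lodged — holds.
(c) not open/obvious — not satisfied.
So (3) is not satisfied (F AND T AND F).
Overall = F OR F OR F = false.

No — not liable.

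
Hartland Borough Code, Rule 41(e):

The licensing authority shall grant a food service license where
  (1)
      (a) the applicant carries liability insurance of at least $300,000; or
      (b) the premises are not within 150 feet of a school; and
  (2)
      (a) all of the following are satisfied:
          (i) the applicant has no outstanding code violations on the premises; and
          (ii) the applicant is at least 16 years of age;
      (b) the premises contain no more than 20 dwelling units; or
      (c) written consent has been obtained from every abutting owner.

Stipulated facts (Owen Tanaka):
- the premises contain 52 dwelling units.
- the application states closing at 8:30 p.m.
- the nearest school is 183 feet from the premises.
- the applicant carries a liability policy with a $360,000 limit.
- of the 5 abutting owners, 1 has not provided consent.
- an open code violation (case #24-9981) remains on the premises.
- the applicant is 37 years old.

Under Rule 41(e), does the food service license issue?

No — denied.

(a) insurance ≥ $300,000 — satisfied.
(b) ≥150 ft from school — satisfied.
(1): T OR T → true.
(i) no code violations — not satisfied.
(ii) age ≥ 16 — met.
So (a) is not satisfied (F AND T).
(b) ≤ 20 units — not met.
(c) all abutters consent — not satisfied.
So (2) is not satisfied (F OR F OR F).
Overall = T AND F = false.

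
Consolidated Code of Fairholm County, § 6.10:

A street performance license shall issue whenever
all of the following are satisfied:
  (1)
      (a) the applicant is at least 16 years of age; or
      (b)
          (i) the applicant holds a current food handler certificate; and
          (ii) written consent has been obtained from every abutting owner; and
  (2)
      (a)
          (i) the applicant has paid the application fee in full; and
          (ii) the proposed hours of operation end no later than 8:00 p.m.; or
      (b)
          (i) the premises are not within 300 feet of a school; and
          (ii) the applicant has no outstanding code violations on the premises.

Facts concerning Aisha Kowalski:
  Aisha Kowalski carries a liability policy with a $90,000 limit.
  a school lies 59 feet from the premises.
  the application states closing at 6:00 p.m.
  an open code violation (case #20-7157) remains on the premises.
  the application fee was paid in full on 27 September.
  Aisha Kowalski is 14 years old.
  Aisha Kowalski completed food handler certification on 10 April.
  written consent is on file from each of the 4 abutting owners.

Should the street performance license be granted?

Yes — granted.

(a) age ≥ 16 — not satisfied.
(i) food handler cert. — satisfied.
(ii) all abutters consent — met.
So (b) is satisfied (T AND T).
(1) = F OR T = true.
(i) fee paid — satisfied.
(ii) closes by 8 p.m. — met.
So (a) is satisfied (T AND T).
(i) ≥300 ft from school — not satisfied.
(ii) no code violations — fails.
So (b) is not satisfied (F AND F).
(2) = T OR F = true.
So Overall is satisfied (T AND T).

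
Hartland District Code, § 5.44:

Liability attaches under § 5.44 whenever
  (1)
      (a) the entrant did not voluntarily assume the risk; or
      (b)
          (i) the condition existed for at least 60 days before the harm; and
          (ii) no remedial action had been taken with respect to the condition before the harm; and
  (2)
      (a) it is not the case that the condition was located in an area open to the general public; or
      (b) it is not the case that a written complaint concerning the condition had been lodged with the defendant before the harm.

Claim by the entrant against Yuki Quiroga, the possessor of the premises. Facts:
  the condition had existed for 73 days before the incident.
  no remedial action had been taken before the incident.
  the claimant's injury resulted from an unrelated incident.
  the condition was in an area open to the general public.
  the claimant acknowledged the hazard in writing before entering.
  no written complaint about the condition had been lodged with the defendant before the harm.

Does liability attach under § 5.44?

(a) no assumed risk — not met.
(i) condition ≥60 days old — holds.
(ii) no remedial action — met.
So (b) is satisfied (T AND T).
(1) = F OR T = true.
(a) not (public area) — not met.
(b) not (complaint lodged) — holds.
(2): F OR T → true.
Overall: T AND T → true.

Yes — liable.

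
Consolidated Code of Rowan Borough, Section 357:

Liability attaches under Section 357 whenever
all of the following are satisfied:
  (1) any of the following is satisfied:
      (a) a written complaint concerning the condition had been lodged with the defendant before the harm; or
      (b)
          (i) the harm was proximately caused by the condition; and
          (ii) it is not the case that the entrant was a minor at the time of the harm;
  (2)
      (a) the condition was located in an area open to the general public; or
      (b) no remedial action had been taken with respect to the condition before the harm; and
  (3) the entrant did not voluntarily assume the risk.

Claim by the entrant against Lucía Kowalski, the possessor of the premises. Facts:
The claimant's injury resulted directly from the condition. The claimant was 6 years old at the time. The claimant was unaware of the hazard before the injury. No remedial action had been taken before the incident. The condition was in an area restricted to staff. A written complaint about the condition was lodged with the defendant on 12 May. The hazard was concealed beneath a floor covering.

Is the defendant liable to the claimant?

(a) complaint lodged — satisfied.
(i) proximate cause — satisfied.
(ii) not (entrant a minor) — fails.
So (b) is not satisfied (T AND F).
(1) = T OR F = true.
(a) public area — not met.
(b) no remedial action — satisfied.
(2): F OR T → true.
(3) no assumed risk — holds.
So Overall is satisfied (T AND T AND T).

Yes — liable.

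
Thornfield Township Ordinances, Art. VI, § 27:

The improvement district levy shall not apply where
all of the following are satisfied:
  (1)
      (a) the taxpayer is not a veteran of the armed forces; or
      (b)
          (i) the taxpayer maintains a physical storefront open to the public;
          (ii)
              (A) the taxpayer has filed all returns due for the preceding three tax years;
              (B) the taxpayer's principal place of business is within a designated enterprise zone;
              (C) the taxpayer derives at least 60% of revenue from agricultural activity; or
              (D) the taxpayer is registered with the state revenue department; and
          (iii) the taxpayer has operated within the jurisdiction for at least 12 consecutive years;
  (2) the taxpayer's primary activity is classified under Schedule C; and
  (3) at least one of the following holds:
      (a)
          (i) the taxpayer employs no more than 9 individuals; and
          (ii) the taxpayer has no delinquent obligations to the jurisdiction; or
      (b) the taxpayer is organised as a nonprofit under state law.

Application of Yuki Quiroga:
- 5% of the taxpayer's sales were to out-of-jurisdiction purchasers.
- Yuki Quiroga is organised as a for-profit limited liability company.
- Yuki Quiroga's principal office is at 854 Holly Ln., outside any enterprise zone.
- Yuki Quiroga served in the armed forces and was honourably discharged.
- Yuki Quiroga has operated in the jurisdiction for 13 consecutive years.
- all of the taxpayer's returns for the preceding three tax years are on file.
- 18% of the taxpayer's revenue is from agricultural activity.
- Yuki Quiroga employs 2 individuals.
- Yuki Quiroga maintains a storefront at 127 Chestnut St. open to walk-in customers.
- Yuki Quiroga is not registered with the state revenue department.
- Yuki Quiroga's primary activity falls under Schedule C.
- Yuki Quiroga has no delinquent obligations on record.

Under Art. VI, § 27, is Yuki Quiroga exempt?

(a) not (veteran) — not satisfied.
(i) has storefront — holds.
(A) returns current — holds.
(B) in enterprise zone — not satisfied.
(C) ≥60% agricultural — fails.
(D) state-registered — fails.
(ii): T OR F OR F OR F → true.
(iii) ≥ 12 yrs in jurisdiction — met.
So (b) is satisfied (T AND T AND T).
So (1) is satisfied (F OR T).
(2) Schedule C activity — holds.
(i) ≤ 9 employees — satisfied.
(ii) no delinquency — met.
So (a) is satisfied (T AND T).
(b) nonprofit — not satisfied.
(3) = T OR F = true.
So Overall is satisfied (T AND T AND T).

Yes — exempt.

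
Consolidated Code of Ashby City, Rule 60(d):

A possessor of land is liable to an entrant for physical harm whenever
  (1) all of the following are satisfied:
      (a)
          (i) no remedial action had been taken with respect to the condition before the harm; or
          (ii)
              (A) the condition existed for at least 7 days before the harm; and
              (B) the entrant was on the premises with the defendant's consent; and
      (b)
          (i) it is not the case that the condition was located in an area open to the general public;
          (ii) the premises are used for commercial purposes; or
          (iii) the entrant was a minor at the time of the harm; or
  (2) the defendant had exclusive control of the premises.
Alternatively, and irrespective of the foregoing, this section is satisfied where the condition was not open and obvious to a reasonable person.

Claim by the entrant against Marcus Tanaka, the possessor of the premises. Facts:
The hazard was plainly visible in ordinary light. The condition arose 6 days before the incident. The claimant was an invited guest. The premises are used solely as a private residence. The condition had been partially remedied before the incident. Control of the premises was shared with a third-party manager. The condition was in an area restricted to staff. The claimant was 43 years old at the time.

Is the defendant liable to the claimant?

No — not liable.

(i) no remedial action — fails.
(A) condition ≥7 days old — not met.
(B) consent to enter — holds.
(ii) = F AND T = false.
So (a) is not satisfied (F OR F).
(i) not (public area) — holds.
(ii) commercial use — not met.
(iii) entrant a minor — fails.
(b) = T OR F OR F = true.
(1) = F AND T = false.
(2) exclusive control — not satisfied.
Overall = F OR F = false.
Exception (not open/obvious) — not satisfied.
Result: main false OR exception false → false.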